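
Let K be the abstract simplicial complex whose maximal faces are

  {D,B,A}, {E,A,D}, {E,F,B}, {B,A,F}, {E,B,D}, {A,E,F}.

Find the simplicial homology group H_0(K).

H_0 ≅ Z.

Fix the vertex order A < B < D < E < F and write every simplex with vertices in increasing order. Then dim K = 2 and the simplices of K are:

  0-simplices (5): A, B, D, E, F
  1-simplices (9): AB, AD, AE, AF, BD, BE, BF, DE, EF
  2-simplices (6): ABD, ABF, ADE, AEF, BDE, BEF

Hence C_0 ≅ Z^5, C_1 ≅ Z^9, C_2 ≅ Z^6.

∂_1: C_1 → C_0 maps an edge to its endpoints' difference, ∂[p,q] = q − p. For instance
  ∂BD = D − B.
As a 5×9 matrix over Z this has rank 4, with invariant factors (1,1,1,1).

Boundary ∂_2: C_2 → C_1 maps a triangle to the signed sum of its edges. For instance
  ∂ABD = BD − AD + AB,
  ∂ABF = BF − AF + AB.
This gives a 9×6 integer matrix of rank 5; reducing to Smith normal form yields diagonal entries (1,1,1,1,1).

Reading off H_k = ker ∂_k / im ∂_{k+1}:

  H_0: rank C_0 − rank ∂_1 = 5 − 4 = 1, and the invariant factors of ∂_1 are all 1, so H_0 = Z.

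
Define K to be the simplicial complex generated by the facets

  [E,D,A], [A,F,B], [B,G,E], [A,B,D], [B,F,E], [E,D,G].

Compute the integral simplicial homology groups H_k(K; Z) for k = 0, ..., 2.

We work with the vertex ordering A < B < D < E < F < G. The simplices of K, each written with vertices in increasing order, are:

  0-simplices (6): A, B, D, E, F, G
  1-simplices (12): AB, AD, AE, AF, BD, BE, BF, BG, DE, DG, EF, EG
  2-simplices (6): ABD, ABF, ADE, BEF, BEG, DEG

giving chain groups C_0 ≅ Z^6, C_1 ≅ Z^12, C_2 ≅ Z^6.

The boundary map ∂_1: C_1 → C_0 is given by ∂[p,q] = [q] − [p]. For instance
  ∂DG = G − D.
This gives a 6×12 integer matrix of rank 5; reducing to Smith normal form yields diagonal entries (1,1,1,1,1).

∂_2: C_2 → C_1 maps a triangle to the signed sum of its edges. For instance
  ∂ADE = DE − AE + AD,
  ∂DEG = EG − DG + DE.
The 12×6 boundary matrix has rank 6 and Smith normal form diag(1,1,1,1,1,1).

Reading off H_k = ker ∂_k / im ∂_{k+1}:

  H_0: rank C_0 − rank ∂_1 = 6 − 5 = 1, and the invariant factors of ∂_1 are all 1, so H_0 ≅ Z.
  H_1: rank ker ∂_1 − rank ∂_2 = (12 − 5) − 6 = 1, and the invariant factors of ∂_2 are all 1, so H_1 ≅ Z.
  H_2: rank ker ∂_2 − rank ∂_3 = (6 − 6) − 0 = 0, and there is no ∂_3, so H_2 ≅ 0.

H_0 ≅ Z,  H_1 ≅ Z,  H_2 = 0.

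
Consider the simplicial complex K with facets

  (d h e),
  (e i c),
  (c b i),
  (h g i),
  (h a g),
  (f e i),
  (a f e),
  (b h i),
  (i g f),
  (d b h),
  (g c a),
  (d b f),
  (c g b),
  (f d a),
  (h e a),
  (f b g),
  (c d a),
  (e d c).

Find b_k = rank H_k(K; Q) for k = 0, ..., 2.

b_0 = 1, b_1 = 1, b_2 = 0.

Fix the vertex order a < b < c < d < e < f < g < h < i and write every simplex with vertices in increasing order. Then dim K = 2 and the simplices of K are:

  0-simplices (9): a, b, c, d, e, f, g, h, i
  1-simplices (27): ac, ad, ae, af, ag, ah, bc, bd, bf, bg, bh, bi, cd, ce, cg, ci, de, df, dh, ef, eh, ei, fg, fi, gh, gi, hi
  2-simplices (18): acd, acg, adf, aef, aeh, agh, bcg, bci, bdf, bdh, bfg, bhi, cde, cei, deh, efi, fgi, ghi

giving chain groups C_0 ≅ Z^9, C_1 ≅ Z^27, C_2 ≅ Z^18.

Boundary ∂_1: C_1 → C_0 is given by ∂[p,q] = [q] − [p].
As a 9×27 matrix over Z this has rank 8, with invariant factors (1,1,1,1,1,1,1,1).

The boundary map ∂_2: C_2 → C_1 maps a triangle to the signed sum of its edges. For instance
  ∂agh = gh − ah + ag,
  ∂acg = cg − ag + ac.
This gives a 27×18 integer matrix of rank 18; reducing to Smith normal form yields diagonal entries (1,1,1,1,1,1,1,1,1,1,1,1,1,1,1,1,1,2).

From H_k ≅ ker(∂_k) / im(∂_{k+1}) we obtain:

  H_0: rank C_0 − rank ∂_1 = 9 − 8 = 1, and the invariant factors of ∂_1 are all 1, so H_0 ≅ Z.
  H_1: rank ker ∂_1 − rank ∂_2 = (27 − 8) − 18 = 1, and ∂_2 has invariant factor 2 > 1, so H_1 ≅ Z ⊕ Z/2.
  H_2: rank ker ∂_2 − rank ∂_3 = (18 − 18) − 0 = 0, and there is no ∂_3, so H_2 ≅ 0.

Hence the Betti numbers are b_0 = 1, b_1 = 1, b_2 = 0.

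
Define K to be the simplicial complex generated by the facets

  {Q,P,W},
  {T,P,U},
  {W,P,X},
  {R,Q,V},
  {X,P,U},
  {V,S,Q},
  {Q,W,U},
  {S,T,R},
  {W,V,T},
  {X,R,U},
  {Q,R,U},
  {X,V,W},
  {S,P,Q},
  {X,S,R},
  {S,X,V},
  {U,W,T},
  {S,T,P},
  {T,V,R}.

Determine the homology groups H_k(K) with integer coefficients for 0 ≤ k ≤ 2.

H_0 = Z,  H_1 = Z ⊕ Z/2Z,  H_2 = 0.

K has 9 vertices, 27 edges, 18 triangles.
rank ∂_0 = 0, rank ∂_1 = 8 ⇒ b_0 = 9 − 0 − 8 = 1; all invariant factors of ∂_1 are 1 so no torsion. So H_0 = Z.
rank ∂_1 = 8, rank ∂_2 = 18 ⇒ b_1 = 27 − 8 − 18 = 1; ∂_2 has invariant factor(s) [2] giving torsion. So H_1 = Z ⊕ Z/2Z.
rank ∂_2 = 18, rank ∂_3 = 0 ⇒ b_2 = 18 − 18 − 0 = 0. So H_2 = 0.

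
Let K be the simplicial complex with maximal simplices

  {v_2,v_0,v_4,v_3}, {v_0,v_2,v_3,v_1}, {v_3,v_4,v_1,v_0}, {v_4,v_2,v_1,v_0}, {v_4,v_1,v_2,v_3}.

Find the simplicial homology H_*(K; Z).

H_0 ≅ Z,  H_1 = 0,  H_2 = 0,  H_3 ≅ Z.

We work with the vertex ordering v_0 < v_1 < v_2 < v_3 < v_4. The simplices of K, each written with vertices in increasing order, are:

  0-simplices (5): [v_0], [v_1], [v_2], [v_3], [v_4]
  1-simplices (10): [v_0,v_1], [v_0,v_2], [v_0,v_3], [v_0,v_4], [v_1,v_2], [v_1,v_3], [v_1,v_4], [v_2,v_3], [v_2,v_4], [v_3,v_4]
  2-simplices (10): [v_0,v_1,v_2], [v_0,v_1,v_3], [v_0,v_1,v_4], [v_0,v_2,v_3], [v_0,v_2,v_4], [v_0,v_3,v_4], [v_1,v_2,v_3], [v_1,v_2,v_4], [v_1,v_3,v_4], [v_2,v_3,v_4]
  3-simplices (5): [v_0,v_1,v_2,v_3], [v_0,v_1,v_2,v_4], [v_0,v_1,v_3,v_4], [v_0,v_2,v_3,v_4], [v_1,v_2,v_3,v_4]

giving chain groups C_0 ≅ Z^5, C_1 ≅ Z^10, C_2 ≅ Z^10, C_3 ≅ Z^5.

∂_1: C_1 → C_0 is given by ∂[p,q] = [q] − [p]. For instance
  ∂[v_1,v_2] = [v_2] − [v_1].
As a 5×10 matrix over Z this has rank 4, with invariant factors (1,1,1,1).

Boundary ∂_2: C_2 → C_1 sends each 2-simplex [p,q,r] to [q,r] − [p,r] + [p,q]. For instance
  ∂[v_0,v_1,v_2] = [v_1,v_2] − [v_0,v_2] + [v_0,v_1],
  ∂[v_1,v_2,v_3] = [v_2,v_3] − [v_1,v_3] + [v_1,v_2].
As a 10×10 matrix over Z this has rank 6, with invariant factors (1,1,1,1,1,1).

∂_3: C_3 → C_2 sends each 3-simplex σ to the alternating sum Σ_i (−1)^i (σ with its i-th vertex removed). For instance
  ∂[v_0,v_1,v_2,v_3] = [v_1,v_2,v_3] − [v_0,v_2,v_3] + [v_0,v_1,v_3] − [v_0,v_1,v_2],
  ∂[v_0,v_2,v_3,v_4] = [v_2,v_3,v_4] − [v_0,v_3,v_4] + [v_0,v_2,v_4] − [v_0,v_2,v_3].
The resulting 10×5 matrix has rank 4, and its Smith normal form has invariant factors (1,1,1,1).

From H_k ≅ ker(∂_k) / im(∂_{k+1}) we obtain:

  H_0: rank C_0 − rank ∂_1 = 5 − 4 = 1, and the invariant factors of ∂_1 are all 1, so H_0 ≅ Z.
  H_1: rank ker ∂_1 − rank ∂_2 = (10 − 4) − 6 = 0, and the invariant factors of ∂_2 are all 1, so H_1 ≅ 0.
  H_2: rank ker ∂_2 − rank ∂_3 = (10 − 6) − 4 = 0, and the invariant factors of ∂_3 are all 1, so H_2 ≅ 0.
  H_3: rank ker ∂_3 − rank ∂_4 = (5 − 4) − 0 = 1, and there is no ∂_4, so H_3 ≅ Z.

(K is a triangulation of the 3-sphere S^3.)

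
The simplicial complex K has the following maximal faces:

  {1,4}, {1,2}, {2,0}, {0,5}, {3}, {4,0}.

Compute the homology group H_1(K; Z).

H_1 = Z.

Take the total order 0 < 1 < 2 < 3 < 4 < 5 on the vertex set. Then K (dimension 1) consists of the simplices:

  0-simplices (6): [0], [1], [2], [3], [4], [5]
  1-simplices (5): [0,2], [0,4], [0,5], [1,2], [1,4]

so the chain groups are C_0 ≅ Z^6, C_1 ≅ Z^5.

The boundary map ∂_1: C_1 → C_0 is given by ∂[p,q] = [q] − [p].
The resulting 6×5 matrix has rank 4, and its Smith normal form has invariant factors (1,1,1,1).

From H_k ≅ ker(∂_k) / im(∂_{k+1}) we obtain:

  H_1: rank ker ∂_1 − rank ∂_2 = (5 − 4) − 0 = 1, and there is no ∂_2, so H_1 = Z.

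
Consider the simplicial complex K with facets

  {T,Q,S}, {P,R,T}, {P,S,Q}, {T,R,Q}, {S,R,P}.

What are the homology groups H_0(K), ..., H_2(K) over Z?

Fix the vertex order P < Q < R < S < T and write every simplex with vertices in increasing order. Then dim K = 2 and the simplices of K are:

  0-simplices (5): P, Q, R, S, T
  1-simplices (10): PQ, PR, PS, PT, QR, QS, QT, RS, RT, ST
  2-simplices (5): PQS, PRS, PRT, QRT, QST

Hence C_0 ≅ Z^5, C_1 ≅ Z^10, C_2 ≅ Z^5.

Boundary ∂_1: C_1 → C_0 is given by ∂[p,q] = [q] − [p]. For instance
  ∂PT = T − P.
This gives a 5×10 integer matrix of rank 4; reducing to Smith normal form yields diagonal entries (1,1,1,1).

The boundary map ∂_2: C_2 → C_1 acts by ∂[p,q,r] = [q,r] − [p,r] + [p,q]. For instance
  ∂PRT = RT − PT + PR,
  ∂QST = ST − QT + QS.
As a 10×5 matrix over Z this has rank 5, with invariant factors (1,1,1,1,1).

From H_k ≅ ker(∂_k) / im(∂_{k+1}) we obtain:

  H_0: rank C_0 − rank ∂_1 = 5 − 4 = 1, and the invariant factors of ∂_1 are all 1, so H_0 ≅ Z.
  H_1: rank ker ∂_1 − rank ∂_2 = (10 − 4) − 5 = 1, and the invariant factors of ∂_2 are all 1, so H_1 ≅ Z.
  H_2: rank ker ∂_2 − rank ∂_3 = (5 − 5) − 0 = 0, and there is no ∂_3, so H_2 ≅ 0.

As a check, the Euler characteristic is 5 − 10 + 5 = 0, which agrees with 1 − 1 + 0 = 0.
(K is a triangulation of the Möbius band.)

H_0 ≅ Z,  H_1 ≅ Z,  H_2 = 0.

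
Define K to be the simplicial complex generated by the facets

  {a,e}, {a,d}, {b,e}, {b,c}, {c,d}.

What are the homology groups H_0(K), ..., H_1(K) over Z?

H_0 = Z,  H_1 = Z.

Take the total order a < b < c < d < e on the vertex set. Then K (dimension 1) consists of the simplices:

  0-simplices (5): a, b, c, d, e
  1-simplices (5): ad, ae, bc, be, cd

so the chain groups are C_0 ≅ Z^5, C_1 ≅ Z^5.

∂_1: C_1 → C_0 is given by ∂[p,q] = [q] − [p]. For instance
  ∂be = e − b.
The 5×5 boundary matrix has rank 4 and Smith normal form diag(1,1,1,1).

Now H_k = ker ∂_k / im ∂_{k+1}, so:

  H_0: rank C_0 − rank ∂_1 = 5 − 4 = 1, and the invariant factors of ∂_1 are all 1, so H_0 ≅ Z.
  H_1: rank ker ∂_1 − rank ∂_2 = (5 − 4) − 0 = 1, and there is no ∂_2, so H_1 ≅ Z.

(K is a triangulation of the circle S^1.)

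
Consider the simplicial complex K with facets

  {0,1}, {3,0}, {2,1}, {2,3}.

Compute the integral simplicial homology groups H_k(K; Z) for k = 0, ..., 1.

Order the vertices as 0 < 1 < 2 < 3. Listing each simplex with vertices in this order, K has dimension 1 with simplices:

  0-simplices (4): [0], [1], [2], [3]
  1-simplices (4): [0,1], [0,3], [1,2], [2,3]

giving chain groups C_0 ≅ Z^4, C_1 ≅ Z^4.

∂_1: C_1 → C_0 maps an edge to its endpoints' difference, ∂[p,q] = q − p. For instance
  ∂[2,3] = [3] − [2].
The resulting 4×4 matrix has rank 3, and its Smith normal form has invariant factors (1,1,1).

From H_k ≅ ker(∂_k) / im(∂_{k+1}) we obtain:

  H_0: rank C_0 − rank ∂_1 = 4 − 3 = 1, and the invariant factors of ∂_1 are all 1, so H_0 ≅ Z.
  H_1: rank ker ∂_1 − rank ∂_2 = (4 − 3) − 0 = 1, and there is no ∂_2, so H_1 ≅ Z.

H_0 ≅ Z,  H_1 ≅ Z.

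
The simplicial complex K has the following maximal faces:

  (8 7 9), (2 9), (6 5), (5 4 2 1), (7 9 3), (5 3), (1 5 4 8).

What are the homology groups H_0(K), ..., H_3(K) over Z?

H_0 = Z,  H_1 = Z^2,  H_2 = 0,  H_3 = 0.

K has 9 vertices, 17 edges, 9 triangles, 2 3-simplices.
rank ∂_0 = 0, rank ∂_1 = 8 ⇒ b_0 = 9 − 0 − 8 = 1; all invariant factors of ∂_1 are 1 so no torsion. So H_0 = Z.
rank ∂_1 = 8, rank ∂_2 = 7 ⇒ b_1 = 17 − 8 − 7 = 2; all invariant factors of ∂_2 are 1 so no torsion. So H_1 = Z^2.
rank ∂_2 = 7, rank ∂_3 = 2 ⇒ b_2 = 9 − 7 − 2 = 0; all invariant factors of ∂_3 are 1 so no torsion. So H_2 = 0.
rank ∂_3 = 2, rank ∂_4 = 0 ⇒ b_3 = 2 − 2 − 0 = 0. So H_3 = 0.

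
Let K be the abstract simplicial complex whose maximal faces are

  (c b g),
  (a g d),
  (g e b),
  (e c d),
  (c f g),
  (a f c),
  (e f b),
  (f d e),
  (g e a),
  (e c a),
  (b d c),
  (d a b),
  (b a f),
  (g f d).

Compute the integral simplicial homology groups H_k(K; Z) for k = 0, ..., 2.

H_0 = Z,  H_1 = Z^2,  H_2 = Z.

Order the vertices as a < b < c < d < e < f < g. Listing each simplex with vertices in this order, K has dimension 2 with simplices:

  0-simplices (7): a, b, c, d, e, f, g
  1-simplices (21): ab, ac, ad, ae, af, ag, bc, bd, be, bf, bg, cd, ce, cf, cg, de, df, dg, ef, eg, fg
  2-simplices (14): abd, abf, ace, acf, adg, aeg, bcd, bcg, bef, beg, cde, cfg, def, dfg

Hence C_0 ≅ Z^7, C_1 ≅ Z^21, C_2 ≅ Z^14.

The boundary map ∂_1: C_1 → C_0 maps an edge to its endpoints' difference, ∂[p,q] = q − p. For instance
  ∂be = e − b.
This gives a 7×21 integer matrix of rank 6; reducing to Smith normal form yields diagonal entries (1,1,1,1,1,1).

∂_2: C_2 → C_1 acts by ∂[p,q,r] = [q,r] − [p,r] + [p,q]. For instance
  ∂bcd = cd − bd + bc,
  ∂abd = bd − ad + ab.
This gives a 21×14 integer matrix of rank 13; reducing to Smith normal form yields diagonal entries (1,1,1,1,1,1,1,1,1,1,1,1,1).

From H_k ≅ ker(∂_k) / im(∂_{k+1}) we obtain:

  H_0: rank C_0 − rank ∂_1 = 7 − 6 = 1, and the invariant factors of ∂_1 are all 1, so H_0 ≅ Z.
  H_1: rank ker ∂_1 − rank ∂_2 = (21 − 6) − 13 = 2, and the invariant factors of ∂_2 are all 1, so H_1 ≅ Z^2.
  H_2: rank ker ∂_2 − rank ∂_3 = (14 − 13) − 0 = 1, and there is no ∂_3, so H_2 ≅ Z.

(K is a triangulation of the torus T^2.)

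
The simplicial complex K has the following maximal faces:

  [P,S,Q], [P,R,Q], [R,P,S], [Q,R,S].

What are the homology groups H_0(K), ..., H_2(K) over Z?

H_0 ≅ Z,  H_1 = 0,  H_2 ≅ Z.

K has 4 vertices, 6 edges, 4 triangles.
rank ∂_0 = 0, rank ∂_1 = 3 ⇒ b_0 = 4 − 0 − 3 = 1; all invariant factors of ∂_1 are 1 so no torsion. So H_0 = Z.
rank ∂_1 = 3, rank ∂_2 = 3 ⇒ b_1 = 6 − 3 − 3 = 0; all invariant factors of ∂_2 are 1 so no torsion. So H_1 = 0.
rank ∂_2 = 3, rank ∂_3 = 0 ⇒ b_2 = 4 − 3 − 0 = 1. So H_2 = Z.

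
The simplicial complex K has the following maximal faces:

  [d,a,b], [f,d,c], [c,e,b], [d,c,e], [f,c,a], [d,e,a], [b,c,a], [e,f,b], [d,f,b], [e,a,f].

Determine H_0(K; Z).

H_0 ≅ Z.

Take the total order a < b < c < d < e < f on the vertex set. Then K (dimension 2) consists of the simplices:

  0-simplices (6): a, b, c, d, e, f
  1-simplices (15): ab, ac, ad, ae, af, bc, bd, be, bf, cd, ce, cf, de, df, ef
  2-simplices (10): abc, abd, acf, ade, aef, bce, bdf, bef, cde, cdf

Hence C_0 ≅ Z^6, C_1 ≅ Z^15, C_2 ≅ Z^10.

The boundary map ∂_1: C_1 → C_0 sends each edge [p,q] (with p < q) to q − p. For instance
  ∂af = f − a.
As a 6×15 matrix over Z this has rank 5, with invariant factors (1,1,1,1,1).

∂_2: C_2 → C_1 acts by ∂[p,q,r] = [q,r] − [p,r] + [p,q]. For instance
  ∂bef = ef − bf + be,
  ∂acf = cf − af + ac.
The 15×10 boundary matrix has rank 10 and Smith normal form diag(1,1,1,1,1,1,1,1,1,2).

Computing H_k = (kernel of ∂_k) / (image of ∂_{k+1}):

  H_0: rank C_0 − rank ∂_1 = 6 − 5 = 1, and the invariant factors of ∂_1 are all 1, so H_0 = Z.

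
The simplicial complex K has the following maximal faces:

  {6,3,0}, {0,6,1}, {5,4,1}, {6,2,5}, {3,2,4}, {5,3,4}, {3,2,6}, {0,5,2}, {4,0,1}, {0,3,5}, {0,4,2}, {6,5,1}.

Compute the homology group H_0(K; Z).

Take the total order 0 < 1 < 2 < 3 < 4 < 5 < 6 on the vertex set. Then K (dimension 2) consists of the simplices:

  0-simplices (7): [0], [1], [2], [3], [4], [5], [6]
  1-simplices (18): [0,1], [0,2], [0,3], [0,4], [0,5], [0,6], [1,4], [1,5], [1,6], [2,3], [2,4], [2,5], [2,6], [3,4], [3,5], [3,6], [4,5], [5,6]
  2-simplices (12): [0,1,4], [0,1,6], [0,2,4], [0,2,5], [0,3,5], [0,3,6], [1,4,5], [1,5,6], [2,3,4], [2,3,6], [2,5,6], [3,4,5]

Hence C_0 ≅ Z^7, C_1 ≅ Z^18, C_2 ≅ Z^12.

The boundary map ∂_1: C_1 → C_0 maps an edge to its endpoints' difference, ∂[p,q] = q − p. For instance
  ∂[1,4] = [4] − [1].
The 7×18 boundary matrix has rank 6 and Smith normal form diag(1,1,1,1,1,1).

The boundary map ∂_2: C_2 → C_1 acts by ∂[p,q,r] = [q,r] − [p,r] + [p,q]. For instance
  ∂[2,3,6] = [3,6] − [2,6] + [2,3],
  ∂[2,3,4] = [3,4] − [2,4] + [2,3].
The 18×12 boundary matrix has rank 12 and Smith normal form diag(1,1,1,1,1,1,1,1,1,1,1,2).

Now H_k = ker ∂_k / im ∂_{k+1}, so:

  H_0: rank C_0 − rank ∂_1 = 7 − 6 = 1, and the invariant factors of ∂_1 are all 1, so H_0 ≅ Z.

H_0 ≅ Z.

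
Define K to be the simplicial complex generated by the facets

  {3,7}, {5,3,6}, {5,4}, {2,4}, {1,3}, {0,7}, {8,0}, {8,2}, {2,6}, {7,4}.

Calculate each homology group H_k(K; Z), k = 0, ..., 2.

K has 9 vertices, 12 edges, 1 triangle.
rank ∂_0 = 0, rank ∂_1 = 8 ⇒ b_0 = 9 − 0 − 8 = 1; all invariant factors of ∂_1 are 1 so no torsion. So H_0 = Z.
rank ∂_1 = 8, rank ∂_2 = 1 ⇒ b_1 = 12 − 8 − 1 = 3; all invariant factors of ∂_2 are 1 so no torsion. So H_1 = Z^3.
rank ∂_2 = 1, rank ∂_3 = 0 ⇒ b_2 = 1 − 1 − 0 = 0. So H_2 = 0.

H_0 ≅ Z,  H_1 ≅ Z^3,  H_2 = 0.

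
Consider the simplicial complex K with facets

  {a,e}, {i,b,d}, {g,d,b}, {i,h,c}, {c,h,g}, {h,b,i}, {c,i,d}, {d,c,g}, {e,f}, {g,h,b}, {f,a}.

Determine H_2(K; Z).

H_2 = Z.

Fix the vertex order a < b < c < d < e < f < g < h < i and write every simplex with vertices in increasing order. Then dim K = 2 and the simplices of K are:

  0-simplices (9): a, b, c, d, e, f, g, h, i
  1-simplices (15): ae, af, bd, bg, bh, bi, cd, cg, ch, ci, dg, di, ef, gh, hi
  2-simplices (8): bdg, bdi, bgh, bhi, cdg, cdi, cgh, chi

giving chain groups C_0 ≅ Z^9, C_1 ≅ Z^15, C_2 ≅ Z^8.

The boundary map ∂_1: C_1 → C_0 maps an edge to its endpoints' difference, ∂[p,q] = q − p.
As a 9×15 matrix over Z this has rank 7, with invariant factors (1,1,1,1,1,1,1).

The boundary map ∂_2: C_2 → C_1 sends each 2-simplex [p,q,r] to [q,r] − [p,r] + [p,q]. For instance
  ∂bhi = hi − bi + bh,
  ∂cgh = gh − ch + cg.
This gives a 15×8 integer matrix of rank 7; reducing to Smith normal form yields diagonal entries (1,1,1,1,1,1,1).

Computing H_k = (kernel of ∂_k) / (image of ∂_{k+1}):

  H_2: rank ker ∂_2 − rank ∂_3 = (8 − 7) − 0 = 1, and there is no ∂_3, so H_2 = Z.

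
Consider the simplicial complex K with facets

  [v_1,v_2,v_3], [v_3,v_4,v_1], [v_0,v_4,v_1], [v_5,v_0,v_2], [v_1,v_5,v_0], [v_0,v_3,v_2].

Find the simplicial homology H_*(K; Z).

Take the total order v_0 < v_1 < v_2 < v_3 < v_4 < v_5 on the vertex set. Then K (dimension 2) consists of the simplices:

  0-simplices (6): [v_0], [v_1], [v_2], [v_3], [v_4], [v_5]
  1-simplices (12): [v_0,v_1], [v_0,v_2], [v_0,v_3], [v_0,v_4], [v_0,v_5], [v_1,v_2], [v_1,v_3], [v_1,v_4], [v_1,v_5], [v_2,v_3], [v_2,v_5], [v_3,v_4]
  2-simplices (6): [v_0,v_1,v_4], [v_0,v_1,v_5], [v_0,v_2,v_3], [v_0,v_2,v_5], [v_1,v_2,v_3], [v_1,v_3,v_4]

so the chain groups are C_0 ≅ Z^6, C_1 ≅ Z^12, C_2 ≅ Z^6.

∂_1: C_1 → C_0 is given by ∂[p,q] = [q] − [p]. For instance
  ∂[v_2,v_3] = [v_3] − [v_2].
The resulting 6×12 matrix has rank 5, and its Smith normal form has invariant factors (1,1,1,1,1).

∂_2: C_2 → C_1 sends each 2-simplex [p,q,r] to [q,r] − [p,r] + [p,q]. For instance
  ∂[v_0,v_1,v_4] = [v_1,v_4] − [v_0,v_4] + [v_0,v_1],
  ∂[v_0,v_1,v_5] = [v_1,v_5] − [v_0,v_5] + [v_0,v_1].
The resulting 12×6 matrix has rank 6, and its Smith normal form has invariant factors (1,1,1,1,1,1).

From H_k ≅ ker(∂_k) / im(∂_{k+1}) we obtain:

  H_0: rank C_0 − rank ∂_1 = 6 − 5 = 1, and the invariant factors of ∂_1 are all 1, so H_0 ≅ Z.
  H_1: rank ker ∂_1 − rank ∂_2 = (12 − 5) − 6 = 1, and the invariant factors of ∂_2 are all 1, so H_1 ≅ Z.
  H_2: rank ker ∂_2 − rank ∂_3 = (6 − 6) − 0 = 0, and there is no ∂_3, so H_2 ≅ 0.

H_0 = Z,  H_1 = Z,  H_2 = 0.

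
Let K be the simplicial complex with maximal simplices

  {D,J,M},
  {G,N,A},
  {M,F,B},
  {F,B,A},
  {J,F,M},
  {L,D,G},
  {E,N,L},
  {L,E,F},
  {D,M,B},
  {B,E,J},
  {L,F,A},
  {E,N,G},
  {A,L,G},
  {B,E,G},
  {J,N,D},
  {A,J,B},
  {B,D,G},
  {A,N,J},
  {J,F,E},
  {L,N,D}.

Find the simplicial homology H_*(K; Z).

We work with the vertex ordering A < B < D < E < F < G < J < L < M < N. The simplices of K, each written with vertices in increasing order, are:

  0-simplices (10): A, B, D, E, F, G, J, L, M, N
  1-simplices (30): AB, AF, AG, AJ, AL, AN, BD, BE, BF, BG, BJ, BM, DG, DJ, DL, DM, DN, EF, EG, EJ, EL, EN, FJ, FL, FM, GL, GN, JM, JN, LN
  2-simplices (20): ABF, ABJ, AFL, AGL, AGN, AJN, BDG, BDM, BEG, BEJ, BFM, DGL, DJM, DJN, DLN, EFJ, EFL, EGN, ELN, FJM

Hence C_0 ≅ Z^10, C_1 ≅ Z^30, C_2 ≅ Z^20.

∂_1: C_1 → C_0 sends each edge [p,q] (with p < q) to q − p. For instance
  ∂EJ = J − E.
As a 10×30 matrix over Z this has rank 9, with invariant factors (1,1,1,1,1,1,1,1,1).

The boundary map ∂_2: C_2 → C_1 maps a triangle to the signed sum of its edges. For instance
  ∂BDG = DG − BG + BD,
  ∂ABJ = BJ − AJ + AB.
The 30×20 boundary matrix has rank 20 and Smith normal form diag(1,1,1,1,1,1,1,1,1,1,1,1,1,1,1,1,1,1,1,2).

Computing H_k = (kernel of ∂_k) / (image of ∂_{k+1}):

  H_0: rank C_0 − rank ∂_1 = 10 − 9 = 1, and the invariant factors of ∂_1 are all 1, so H_0 ≅ Z.
  H_1: rank ker ∂_1 − rank ∂_2 = (30 − 9) − 20 = 1, and ∂_2 has invariant factor 2 > 1, so H_1 ≅ Z ⊕ Z/2.
  H_2: rank ker ∂_2 − rank ∂_3 = (20 − 20) − 0 = 0, and there is no ∂_3, so H_2 ≅ 0.

As a check, the Euler characteristic is 10 − 30 + 20 = 0, which agrees with 1 − 1 + 0 = 0.
(K is a triangulation of the Klein bottle.)

H_0 ≅ Z,  H_1 ≅ Z ⊕ Z/2,  H_2 = 0.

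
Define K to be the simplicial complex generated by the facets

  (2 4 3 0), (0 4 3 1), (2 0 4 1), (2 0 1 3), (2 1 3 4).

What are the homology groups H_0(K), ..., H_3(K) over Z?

H_0 ≅ Z,  H_1 = 0,  H_2 = 0,  H_3 ≅ Z.

We work with the vertex ordering 0 < 1 < 2 < 3 < 4. The simplices of K, each written with vertices in increasing order, are:

  0-simplices (5): [0], [1], [2], [3], [4]
  1-simplices (10): [0,1], [0,2], [0,3], [0,4], [1,2], [1,3], [1,4], [2,3], [2,4], [3,4]
  2-simplices (10): [0,1,2], [0,1,3], [0,1,4], [0,2,3], [0,2,4], [0,3,4], [1,2,3], [1,2,4], [1,3,4], [2,3,4]
  3-simplices (5): [0,1,2,3], [0,1,2,4], [0,1,3,4], [0,2,3,4], [1,2,3,4]

so the chain groups are C_0 ≅ Z^5, C_1 ≅ Z^10, C_2 ≅ Z^10, C_3 ≅ Z^5.

The boundary map ∂_1: C_1 → C_0 maps an edge to its endpoints' difference, ∂[p,q] = q − p.
The resulting 5×10 matrix has rank 4, and its Smith normal form has invariant factors (1,1,1,1).

∂_2: C_2 → C_1 sends each 2-simplex [p,q,r] to [q,r] − [p,r] + [p,q]. For instance
  ∂[0,3,4] = [3,4] − [0,4] + [0,3],
  ∂[0,1,3] = [1,3] − [0,3] + [0,1].
This gives a 10×10 integer matrix of rank 6; reducing to Smith normal form yields diagonal entries (1,1,1,1,1,1).

Boundary ∂_3: C_3 → C_2 sends each 3-simplex σ to the alternating sum Σ_i (−1)^i (σ with its i-th vertex removed). For instance
  ∂[0,2,3,4] = [2,3,4] − [0,3,4] + [0,2,4] − [0,2,3],
  ∂[1,2,3,4] = [2,3,4] − [1,3,4] + [1,2,4] − [1,2,3].
As a 10×5 matrix over Z this has rank 4, with invariant factors (1,1,1,1).

From H_k ≅ ker(∂_k) / im(∂_{k+1}) we obtain:

  H_0: rank C_0 − rank ∂_1 = 5 − 4 = 1, and the invariant factors of ∂_1 are all 1, so H_0 = Z.
  H_1: rank ker ∂_1 − rank ∂_2 = (10 − 4) − 6 = 0, and the invariant factors of ∂_2 are all 1, so H_1 = 0.
  H_2: rank ker ∂_2 − rank ∂_3 = (10 − 6) − 4 = 0, and the invariant factors of ∂_3 are all 1, so H_2 = 0.
  H_3: rank ker ∂_3 − rank ∂_4 = (5 − 4) − 0 = 1, and there is no ∂_4, so H_3 = Z.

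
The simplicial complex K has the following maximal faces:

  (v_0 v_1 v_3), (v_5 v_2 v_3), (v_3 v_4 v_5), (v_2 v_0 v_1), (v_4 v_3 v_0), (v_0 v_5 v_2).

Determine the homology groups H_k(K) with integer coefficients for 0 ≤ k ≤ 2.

H_0 ≅ Z,  H_1 ≅ Z,  H_2 = 0.

Fix the vertex order v_0 < v_1 < v_2 < v_3 < v_4 < v_5 and write every simplex with vertices in increasing order. Then dim K = 2 and the simplices of K are:

  0-simplices (6): [v_0], [v_1], [v_2], [v_3], [v_4], [v_5]
  1-simplices (12): [v_0,v_1], [v_0,v_2], [v_0,v_3], [v_0,v_4], [v_0,v_5], [v_1,v_2], [v_1,v_3], [v_2,v_3], [v_2,v_5], [v_3,v_4], [v_3,v_5], [v_4,v_5]
  2-simplices (6): [v_0,v_1,v_2], [v_0,v_1,v_3], [v_0,v_2,v_5], [v_0,v_3,v_4], [v_2,v_3,v_5], [v_3,v_4,v_5]

Hence C_0 ≅ Z^6, C_1 ≅ Z^12, C_2 ≅ Z^6.

Boundary ∂_1: C_1 → C_0 is given by ∂[p,q] = [q] − [p].
As a 6×12 matrix over Z this has rank 5, with invariant factors (1,1,1,1,1).

∂_2: C_2 → C_1 acts by ∂[p,q,r] = [q,r] − [p,r] + [p,q]. For instance
  ∂[v_2,v_3,v_5] = [v_3,v_5] − [v_2,v_5] + [v_2,v_3],
  ∂[v_0,v_3,v_4] = [v_3,v_4] − [v_0,v_4] + [v_0,v_3].
The 12×6 boundary matrix has rank 6 and Smith normal form diag(1,1,1,1,1,1).

Computing H_k = (kernel of ∂_k) / (image of ∂_{k+1}):

  H_0: rank C_0 − rank ∂_1 = 6 − 5 = 1, and the invariant factors of ∂_1 are all 1, so H_0 = Z.
  H_1: rank ker ∂_1 − rank ∂_2 = (12 − 5) − 6 = 1, and the invariant factors of ∂_2 are all 1, so H_1 = Z.
  H_2: rank ker ∂_2 − rank ∂_3 = (6 − 6) − 0 = 0, and there is no ∂_3, so H_2 = 0.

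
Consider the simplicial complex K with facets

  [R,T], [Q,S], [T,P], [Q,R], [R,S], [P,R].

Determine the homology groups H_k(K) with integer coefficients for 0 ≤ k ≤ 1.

H_0 ≅ Z,  H_1 ≅ Z^2.

K has 5 vertices, 6 edges.
rank ∂_0 = 0, rank ∂_1 = 4 ⇒ b_0 = 5 − 0 − 4 = 1; all invariant factors of ∂_1 are 1 so no torsion. So H_0 = Z.
rank ∂_1 = 4, rank ∂_2 = 0 ⇒ b_1 = 6 − 4 − 0 = 2. So H_1 = Z^2.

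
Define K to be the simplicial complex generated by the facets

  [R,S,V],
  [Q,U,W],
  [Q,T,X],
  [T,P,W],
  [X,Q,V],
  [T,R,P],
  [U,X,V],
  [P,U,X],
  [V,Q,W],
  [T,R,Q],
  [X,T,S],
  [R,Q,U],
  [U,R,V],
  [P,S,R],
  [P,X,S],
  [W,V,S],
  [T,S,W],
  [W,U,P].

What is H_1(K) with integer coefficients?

Order the vertices as P < Q < R < S < T < U < V < W < X. Listing each simplex with vertices in this order, K has dimension 2 with simplices:

  0-simplices (9): P, Q, R, S, T, U, V, W, X
  1-simplices (27): PR, PS, PT, PU, PW, PX, QR, QT, QU, QV, QW, QX, RS, RT, RU, RV, ST, SV, SW, SX, TW, TX, UV, UW, UX, VW, VX
  2-simplices (18): PRS, PRT, PSX, PTW, PUW, PUX, QRT, QRU, QTX, QUW, QVW, QVX, RSV, RUV, STW, STX, SVW, UVX

so the chain groups are C_0 ≅ Z^9, C_1 ≅ Z^27, C_2 ≅ Z^18.

Boundary ∂_1: C_1 → C_0 is given by ∂[p,q] = [q] − [p]. For instance
  ∂RV = V − R.
The 9×27 boundary matrix has rank 8 and Smith normal form diag(1,1,1,1,1,1,1,1).

The boundary map ∂_2: C_2 → C_1 acts by ∂[p,q,r] = [q,r] − [p,r] + [p,q]. For instance
  ∂PTW = TW − PW + PT,
  ∂PUW = UW − PW + PU.
The resulting 27×18 matrix has rank 18, and its Smith normal form has invariant factors (1,1,1,1,1,1,1,1,1,1,1,1,1,1,1,1,1,2).

Computing H_k = (kernel of ∂_k) / (image of ∂_{k+1}):

  H_1: rank ker ∂_1 − rank ∂_2 = (27 − 8) − 18 = 1, and ∂_2 has invariant factor 2 > 1, so H_1 ≅ Z ⊕ Z_2.

(K is a triangulation of the Klein bottle.)

H_1 = Z ⊕ Z_2.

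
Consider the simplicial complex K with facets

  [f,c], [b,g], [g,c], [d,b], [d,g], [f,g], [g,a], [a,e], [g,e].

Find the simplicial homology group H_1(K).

Fix the vertex order a < b < c < d < e < f < g and write every simplex with vertices in increasing order. Then dim K = 1 and the simplices of K are:

  0-simplices (7): a, b, c, d, e, f, g
  1-simplices (9): ae, ag, bd, bg, cf, cg, dg, eg, fg

so the chain groups are C_0 ≅ Z^7, C_1 ≅ Z^9.

Boundary ∂_1: C_1 → C_0 maps an edge to its endpoints' difference, ∂[p,q] = q − p. For instance
  ∂fg = g − f.
This gives a 7×9 integer matrix of rank 6; reducing to Smith normal form yields diagonal entries (1,1,1,1,1,1).

Reading off H_k = ker ∂_k / im ∂_{k+1}:

  H_1: rank ker ∂_1 − rank ∂_2 = (9 − 6) − 0 = 3, and there is no ∂_2, so H_1 ≅ Z^3.

(K is a triangulation of a wedge of 3 circles.)

H_1 = Z^3.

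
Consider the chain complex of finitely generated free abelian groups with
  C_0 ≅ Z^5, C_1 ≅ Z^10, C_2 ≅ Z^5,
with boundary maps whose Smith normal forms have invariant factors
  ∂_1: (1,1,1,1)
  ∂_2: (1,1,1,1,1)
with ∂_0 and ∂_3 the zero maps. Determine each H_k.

H_0: b_0 = 5 − 0 − 4 = 1; torsion from ∂_1 factors > 1: none. So H_0 ≅ Z.
H_1: b_1 = 10 − 4 − 5 = 1; torsion from ∂_2 factors > 1: none. So H_1 ≅ Z.
H_2: b_2 = 5 − 5 − 0 = 0; torsion from ∂_3 factors > 1: none. So H_2 ≅ 0.

H_0 ≅ Z,  H_1 ≅ Z,  H_2 = 0.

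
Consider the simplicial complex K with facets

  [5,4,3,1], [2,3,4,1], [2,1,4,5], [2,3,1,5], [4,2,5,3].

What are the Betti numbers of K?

b_0 = 1, b_1 = 0, b_2 = 0, b_3 = 1.

Order the vertices as 1 < 2 < 3 < 4 < 5. Listing each simplex with vertices in this order, K has dimension 3 with simplices:

  0-simplices (5): [1], [2], [3], [4], [5]
  1-simplices (10): [1,2], [1,3], [1,4], [1,5], [2,3], [2,4], [2,5], [3,4], [3,5], [4,5]
  2-simplices (10): [1,2,3], [1,2,4], [1,2,5], [1,3,4], [1,3,5], [1,4,5], [2,3,4], [2,3,5], [2,4,5], [3,4,5]
  3-simplices (5): [1,2,3,4], [1,2,3,5], [1,2,4,5], [1,3,4,5], [2,3,4,5]

so the chain groups are C_0 ≅ Z^5, C_1 ≅ Z^10, C_2 ≅ Z^10, C_3 ≅ Z^5.

∂_1: C_1 → C_0 maps an edge to its endpoints' difference, ∂[p,q] = q − p. For instance
  ∂[4,5] = [5] − [4].
As a 5×10 matrix over Z this has rank 4, with invariant factors (1,1,1,1).

∂_2: C_2 → C_1 acts by ∂[p,q,r] = [q,r] − [p,r] + [p,q]. For instance
  ∂[2,3,5] = [3,5] − [2,5] + [2,3],
  ∂[3,4,5] = [4,5] − [3,5] + [3,4].
The resulting 10×10 matrix has rank 6, and its Smith normal form has invariant factors (1,1,1,1,1,1).

Boundary ∂_3: C_3 → C_2 sends each 3-simplex σ to the alternating sum Σ_i (−1)^i (σ with its i-th vertex removed). For instance
  ∂[1,2,4,5] = [2,4,5] − [1,4,5] + [1,2,5] − [1,2,4],
  ∂[1,2,3,4] = [2,3,4] − [1,3,4] + [1,2,4] − [1,2,3].
The 10×5 boundary matrix has rank 4 and Smith normal form diag(1,1,1,1).

Computing H_k = (kernel of ∂_k) / (image of ∂_{k+1}):

  H_0: rank C_0 − rank ∂_1 = 5 − 4 = 1, and the invariant factors of ∂_1 are all 1, so H_0 = Z.
  H_1: rank ker ∂_1 − rank ∂_2 = (10 − 4) − 6 = 0, and the invariant factors of ∂_2 are all 1, so H_1 = 0.
  H_2: rank ker ∂_2 − rank ∂_3 = (10 − 6) − 4 = 0, and the invariant factors of ∂_3 are all 1, so H_2 = 0.
  H_3: rank ker ∂_3 − rank ∂_4 = (5 − 4) − 0 = 1, and there is no ∂_4, so H_3 = Z.

As a check, the Euler characteristic is 5 − 10 + 10 − 5 = 0, which agrees with 1 − 0 + 0 − 1 = 0.
(K is a triangulation of the 3-sphere S^3.)

Hence the Betti numbers are b_0 = 1, b_1 = 0, b_2 = 0, b_3 = 1.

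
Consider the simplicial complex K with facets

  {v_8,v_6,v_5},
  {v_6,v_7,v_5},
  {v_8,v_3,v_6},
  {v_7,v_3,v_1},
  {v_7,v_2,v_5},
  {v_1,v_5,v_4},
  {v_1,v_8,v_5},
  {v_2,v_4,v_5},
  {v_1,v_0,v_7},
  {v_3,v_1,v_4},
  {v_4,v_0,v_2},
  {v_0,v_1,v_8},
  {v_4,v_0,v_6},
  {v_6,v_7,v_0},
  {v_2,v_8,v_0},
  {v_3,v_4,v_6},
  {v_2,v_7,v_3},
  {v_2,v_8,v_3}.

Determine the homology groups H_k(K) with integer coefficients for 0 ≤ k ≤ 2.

Take the total order v_0 < v_1 < v_2 < v_3 < v_4 < v_5 < v_6 < v_7 < v_8 on the vertex set. Then K (dimension 2) consists of the simplices:

  0-simplices (9): [v_0], [v_1], [v_2], [v_3], [v_4], [v_5], [v_6], [v_7], [v_8]
  1-simplices (27): (27 of them)
  2-simplices (18): (18 of them)

so the chain groups are C_0 ≅ Z^9, C_1 ≅ Z^27, C_2 ≅ Z^18.

Boundary ∂_1: C_1 → C_0 maps an edge to its endpoints' difference, ∂[p,q] = q − p. For instance
  ∂[v_2,v_5] = [v_5] − [v_2].
As a 9×27 matrix over Z this has rank 8, with invariant factors (1,1,1,1,1,1,1,1).

The boundary map ∂_2: C_2 → C_1 acts by ∂[p,q,r] = [q,r] − [p,r] + [p,q]. For instance
  ∂[v_2,v_4,v_5] = [v_4,v_5] − [v_2,v_5] + [v_2,v_4],
  ∂[v_1,v_5,v_8] = [v_5,v_8] − [v_1,v_8] + [v_1,v_5].
The resulting 27×18 matrix has rank 17, and its Smith normal form has invariant factors (1,1,1,1,1,1,1,1,1,1,1,1,1,1,1,1,1).

Now H_k = ker ∂_k / im ∂_{k+1}, so:

  H_0: rank C_0 − rank ∂_1 = 9 − 8 = 1, and the invariant factors of ∂_1 are all 1, so H_0 = Z.
  H_1: rank ker ∂_1 − rank ∂_2 = (27 − 8) − 17 = 2, and the invariant factors of ∂_2 are all 1, so H_1 = Z^2.
  H_2: rank ker ∂_2 − rank ∂_3 = (18 − 17) − 0 = 1, and there is no ∂_3, so H_2 = Z.

As a check, the Euler characteristic is 9 − 27 + 18 = 0, which agrees with 1 − 2 + 1 = 0.
(K is a triangulation of the torus T^2.)

H_0 ≅ Z,  H_1 ≅ Z^2,  H_2 ≅ Z.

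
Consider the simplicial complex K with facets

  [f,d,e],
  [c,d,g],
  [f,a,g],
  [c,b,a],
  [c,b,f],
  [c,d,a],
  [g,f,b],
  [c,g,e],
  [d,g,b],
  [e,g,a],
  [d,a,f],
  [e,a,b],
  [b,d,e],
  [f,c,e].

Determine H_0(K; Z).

H_0 ≅ Z.

K has 7 vertices, 21 edges, 14 triangles.
rank ∂_0 = 0, rank ∂_1 = 6 ⇒ b_0 = 7 − 0 − 6 = 1; all invariant factors of ∂_1 are 1 so no torsion. So H_0 ≅ Z.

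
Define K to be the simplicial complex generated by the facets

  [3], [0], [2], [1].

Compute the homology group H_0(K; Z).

H_0 ≅ Z^4.

Order the vertices as 0 < 1 < 2 < 3. Listing each simplex with vertices in this order, K has dimension 0 with simplices:

  0-simplices (4): [0], [1], [2], [3]

so the chain groups are C_0 ≅ Z^4.

Computing H_k = (kernel of ∂_k) / (image of ∂_{k+1}):

  H_0: rank C_0 − rank ∂_1 = 4 − 0 = 4, and there is no ∂_1, so H_0 = Z^4.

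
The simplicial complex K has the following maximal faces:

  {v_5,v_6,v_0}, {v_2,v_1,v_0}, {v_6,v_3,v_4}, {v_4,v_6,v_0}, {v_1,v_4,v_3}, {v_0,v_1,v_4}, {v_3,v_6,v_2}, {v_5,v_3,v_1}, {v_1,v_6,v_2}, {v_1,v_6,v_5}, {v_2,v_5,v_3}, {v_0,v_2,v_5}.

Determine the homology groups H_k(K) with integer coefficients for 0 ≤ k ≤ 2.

Take the total order v_0 < v_1 < v_2 < v_3 < v_4 < v_5 < v_6 on the vertex set. Then K (dimension 2) consists of the simplices:

  0-simplices (7): [v_0], [v_1], [v_2], [v_3], [v_4], [v_5], [v_6]
  1-simplices (18): (18 of them)
  2-simplices (12): (12 of them)

giving chain groups C_0 ≅ Z^7, C_1 ≅ Z^18, C_2 ≅ Z^12.

The boundary map ∂_1: C_1 → C_0 sends each edge [p,q] (with p < q) to q − p.
The resulting 7×18 matrix has rank 6, and its Smith normal form has invariant factors (1,1,1,1,1,1).

∂_2: C_2 → C_1 maps a triangle to the signed sum of its edges. For instance
  ∂[v_0,v_5,v_6] = [v_5,v_6] − [v_0,v_6] + [v_0,v_5],
  ∂[v_1,v_2,v_6] = [v_2,v_6] − [v_1,v_6] + [v_1,v_2].
As a 18×12 matrix over Z this has rank 12, with invariant factors (1,1,1,1,1,1,1,1,1,1,1,2).

Now H_k = ker ∂_k / im ∂_{k+1}, so:

  H_0: rank C_0 − rank ∂_1 = 7 − 6 = 1, and the invariant factors of ∂_1 are all 1, so H_0 = Z.
  H_1: rank ker ∂_1 − rank ∂_2 = (18 − 6) − 12 = 0, and ∂_2 has invariant factor 2 > 1, so H_1 = Z_2.
  H_2: rank ker ∂_2 − rank ∂_3 = (12 − 12) − 0 = 0, and there is no ∂_3, so H_2 = 0.

As a check, the Euler characteristic is 7 − 18 + 12 = 1, which agrees with 1 − 0 + 0 = 1.

H_0 = Z,  H_1 = Z_2,  H_2 = 0.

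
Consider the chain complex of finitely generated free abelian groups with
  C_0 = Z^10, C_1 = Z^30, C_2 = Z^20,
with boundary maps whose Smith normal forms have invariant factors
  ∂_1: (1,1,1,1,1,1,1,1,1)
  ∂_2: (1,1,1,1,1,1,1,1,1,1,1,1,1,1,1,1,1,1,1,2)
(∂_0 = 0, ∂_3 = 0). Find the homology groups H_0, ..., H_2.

H_0 = Z,  H_1 = Z ⊕ Z/2Z,  H_2 = 0.

H_0: b_0 = 10 − 0 − 9 = 1; torsion from ∂_1 factors > 1: none. So H_0 = Z.
H_1: b_1 = 30 − 9 − 20 = 1; torsion from ∂_2 factors > 1: [2]. So H_1 = Z ⊕ Z/2Z.
H_2: b_2 = 20 − 20 − 0 = 0; torsion from ∂_3 factors > 1: none. So H_2 = 0.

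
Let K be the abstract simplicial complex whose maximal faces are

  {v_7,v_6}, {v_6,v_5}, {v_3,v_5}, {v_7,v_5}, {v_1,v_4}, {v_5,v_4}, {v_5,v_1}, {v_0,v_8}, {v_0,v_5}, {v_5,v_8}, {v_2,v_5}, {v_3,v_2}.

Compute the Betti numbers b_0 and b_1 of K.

b_0 = 1, b_1 = 4.

Fix the vertex order v_0 < v_1 < v_2 < v_3 < v_4 < v_5 < v_6 < v_7 < v_8 and write every simplex with vertices in increasing order. Then dim K = 1 and the simplices of K are:

  0-simplices (9): [v_0], [v_1], [v_2], [v_3], [v_4], [v_5], [v_6], [v_7], [v_8]
  1-simplices (12): [v_0,v_5], [v_0,v_8], [v_1,v_4], [v_1,v_5], [v_2,v_3], [v_2,v_5], [v_3,v_5], [v_4,v_5], [v_5,v_6], [v_5,v_7], [v_5,v_8], [v_6,v_7]

giving chain groups C_0 ≅ Z^9, C_1 ≅ Z^12.

∂_1: C_1 → C_0 maps an edge to its endpoints' difference, ∂[p,q] = q − p.
As a 9×12 matrix over Z this has rank 8, with invariant factors (1,1,1,1,1,1,1,1).

From H_k ≅ ker(∂_k) / im(∂_{k+1}) we obtain:

  H_0: rank C_0 − rank ∂_1 = 9 − 8 = 1, and the invariant factors of ∂_1 are all 1, so H_0 ≅ Z.
  H_1: rank ker ∂_1 − rank ∂_2 = (12 − 8) − 0 = 4, and there is no ∂_2, so H_1 ≅ Z^4.

As a check, the Euler characteristic is 9 − 12 = -3, which agrees with 1 − 4 = -3.

Hence the Betti numbers are b_0 = 1, b_1 = 4.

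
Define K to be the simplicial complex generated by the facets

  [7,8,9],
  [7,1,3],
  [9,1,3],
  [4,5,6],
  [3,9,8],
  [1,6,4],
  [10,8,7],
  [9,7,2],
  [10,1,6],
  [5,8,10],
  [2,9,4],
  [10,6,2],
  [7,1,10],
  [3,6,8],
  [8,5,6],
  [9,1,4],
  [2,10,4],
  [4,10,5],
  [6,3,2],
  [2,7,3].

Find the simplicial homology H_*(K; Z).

We work with the vertex ordering 1 < 2 < 3 < 4 < 5 < 6 < 7 < 8 < 9 < 10. The simplices of K, each written with vertices in increasing order, are:

  0-simplices (10): [1], [2], [3], [4], [5], [6], [7], [8], [9], [10]
  1-simplices (30): (30 of them)
  2-simplices (20): (20 of them)

so the chain groups are C_0 ≅ Z^10, C_1 ≅ Z^30, C_2 ≅ Z^20.

The boundary map ∂_1: C_1 → C_0 sends each edge [p,q] (with p < q) to q − p. For instance
  ∂[2,7] = [7] − [2].
The 10×30 boundary matrix has rank 9 and Smith normal form diag(1,1,1,1,1,1,1,1,1).

The boundary map ∂_2: C_2 → C_1 maps a triangle to the signed sum of its edges. For instance
  ∂[1,3,7] = [3,7] − [1,7] + [1,3],
  ∂[4,5,10] = [5,10] − [4,10] + [4,5].
The resulting 30×20 matrix has rank 20, and its Smith normal form has invariant factors (1,1,1,1,1,1,1,1,1,1,1,1,1,1,1,1,1,1,1,2).

From H_k ≅ ker(∂_k) / im(∂_{k+1}) we obtain:

  H_0: rank C_0 − rank ∂_1 = 10 − 9 = 1, and the invariant factors of ∂_1 are all 1, so H_0 = Z.
  H_1: rank ker ∂_1 − rank ∂_2 = (30 − 9) − 20 = 1, and ∂_2 has invariant factor 2 > 1, so H_1 = Z ⊕ Z/2.
  H_2: rank ker ∂_2 − rank ∂_3 = (20 − 20) − 0 = 0, and there is no ∂_3, so H_2 = 0.

H_0 = Z,  H_1 = Z ⊕ Z/2,  H_2 = 0.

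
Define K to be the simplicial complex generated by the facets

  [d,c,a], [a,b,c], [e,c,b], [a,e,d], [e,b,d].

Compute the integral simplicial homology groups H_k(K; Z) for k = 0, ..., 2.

K has 5 vertices, 10 edges, 5 triangles.
rank ∂_0 = 0, rank ∂_1 = 4 ⇒ b_0 = 5 − 0 − 4 = 1; all invariant factors of ∂_1 are 1 so no torsion. So H_0 ≅ Z.
rank ∂_1 = 4, rank ∂_2 = 5 ⇒ b_1 = 10 − 4 − 5 = 1; all invariant factors of ∂_2 are 1 so no torsion. So H_1 ≅ Z.
rank ∂_2 = 5, rank ∂_3 = 0 ⇒ b_2 = 5 − 5 − 0 = 0. So H_2 ≅ 0.

H_0 = Z,  H_1 = Z,  H_2 = 0.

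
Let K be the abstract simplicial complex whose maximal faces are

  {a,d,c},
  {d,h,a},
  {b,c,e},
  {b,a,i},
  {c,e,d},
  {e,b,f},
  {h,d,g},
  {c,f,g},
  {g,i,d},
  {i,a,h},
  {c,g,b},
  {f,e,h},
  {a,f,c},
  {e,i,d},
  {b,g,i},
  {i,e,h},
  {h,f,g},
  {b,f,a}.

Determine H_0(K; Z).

Fix the vertex order a < b < c < d < e < f < g < h < i and write every simplex with vertices in increasing order. Then dim K = 2 and the simplices of K are:

  0-simplices (9): a, b, c, d, e, f, g, h, i
  1-simplices (27): ab, ac, ad, af, ah, ai, bc, be, bf, bg, bi, cd, ce, cf, cg, de, dg, dh, di, ef, eh, ei, fg, fh, gh, gi, hi
  2-simplices (18): abf, abi, acd, acf, adh, ahi, bce, bcg, bef, bgi, cde, cfg, dei, dgh, dgi, efh, ehi, fgh

giving chain groups C_0 ≅ Z^9, C_1 ≅ Z^27, C_2 ≅ Z^18.

Boundary ∂_1: C_1 → C_0 maps an edge to its endpoints' difference, ∂[p,q] = q − p. For instance
  ∂dg = g − d.
This gives a 9×27 integer matrix of rank 8; reducing to Smith normal form yields diagonal entries (1,1,1,1,1,1,1,1).

∂_2: C_2 → C_1 maps a triangle to the signed sum of its edges. For instance
  ∂abf = bf − af + ab,
  ∂cde = de − ce + cd.
The 27×18 boundary matrix has rank 18 and Smith normal form diag(1,1,1,1,1,1,1,1,1,1,1,1,1,1,1,1,1,2).

Computing H_k = (kernel of ∂_k) / (image of ∂_{k+1}):

  H_0: rank C_0 − rank ∂_1 = 9 − 8 = 1, and the invariant factors of ∂_1 are all 1, so H_0 ≅ Z.

(K is a triangulation of the Klein bottle.)

H_0 = Z.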